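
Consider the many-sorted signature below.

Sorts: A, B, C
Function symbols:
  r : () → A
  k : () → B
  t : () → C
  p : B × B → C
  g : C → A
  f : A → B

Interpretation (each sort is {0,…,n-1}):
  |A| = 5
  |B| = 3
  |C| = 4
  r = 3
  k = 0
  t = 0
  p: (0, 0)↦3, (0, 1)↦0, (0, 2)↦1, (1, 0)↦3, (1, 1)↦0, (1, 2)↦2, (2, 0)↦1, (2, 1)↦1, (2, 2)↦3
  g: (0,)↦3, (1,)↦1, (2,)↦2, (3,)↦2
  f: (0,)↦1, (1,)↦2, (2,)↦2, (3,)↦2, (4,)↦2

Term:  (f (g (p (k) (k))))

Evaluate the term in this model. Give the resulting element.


  k = 0
  k = 0
  (p (k) (k)) = p(0, 0) = 3
  (g (p (k) (k))) = g(3,) = 2
  (f (g (p (k) (k)))) = f(2,) = 2

value = 2


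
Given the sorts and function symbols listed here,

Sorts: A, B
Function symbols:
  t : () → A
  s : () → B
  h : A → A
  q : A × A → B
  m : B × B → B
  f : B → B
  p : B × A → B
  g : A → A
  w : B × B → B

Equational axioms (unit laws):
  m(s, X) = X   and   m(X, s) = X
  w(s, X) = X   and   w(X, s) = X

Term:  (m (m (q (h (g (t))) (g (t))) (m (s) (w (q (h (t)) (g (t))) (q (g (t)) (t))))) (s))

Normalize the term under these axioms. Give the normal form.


1. (m (m (q (h (g (t))) (g (t))) (m (s) (w (q (h (t)) (g (t))) (q (g (t)) (t))))) (s))  →  (m (q (h (g (t))) (g (t))) (m (s) (w (q (h (t)) (g (t))) (q (g (t)) (t)))))
2. (m (q (h (g (t))) (g (t))) (m (s) (w (q (h (t)) (g (t))) (q (g (t)) (t)))))  →  (m (q (h (g (t))) (g (t))) (w (q (h (t)) (g (t))) (q (g (t)) (t))))

normal form = (m (q (h (g (t))) (g (t))) (w (q (h (t)) (g (t))) (q (g (t)) (t))))


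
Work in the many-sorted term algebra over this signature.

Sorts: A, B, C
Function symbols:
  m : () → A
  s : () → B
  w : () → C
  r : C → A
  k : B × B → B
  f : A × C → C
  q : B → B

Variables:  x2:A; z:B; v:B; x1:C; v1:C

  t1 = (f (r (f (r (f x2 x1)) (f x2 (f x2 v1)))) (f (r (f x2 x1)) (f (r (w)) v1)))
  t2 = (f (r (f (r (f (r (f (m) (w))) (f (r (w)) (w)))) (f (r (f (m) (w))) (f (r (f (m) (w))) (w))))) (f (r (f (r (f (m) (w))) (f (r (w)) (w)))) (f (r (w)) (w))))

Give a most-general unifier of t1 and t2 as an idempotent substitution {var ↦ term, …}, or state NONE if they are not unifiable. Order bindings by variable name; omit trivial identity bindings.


{v1 ↦ (w), x1 ↦ (f (r (w)) (w)), x2 ↦ (r (f (m) (w)))}


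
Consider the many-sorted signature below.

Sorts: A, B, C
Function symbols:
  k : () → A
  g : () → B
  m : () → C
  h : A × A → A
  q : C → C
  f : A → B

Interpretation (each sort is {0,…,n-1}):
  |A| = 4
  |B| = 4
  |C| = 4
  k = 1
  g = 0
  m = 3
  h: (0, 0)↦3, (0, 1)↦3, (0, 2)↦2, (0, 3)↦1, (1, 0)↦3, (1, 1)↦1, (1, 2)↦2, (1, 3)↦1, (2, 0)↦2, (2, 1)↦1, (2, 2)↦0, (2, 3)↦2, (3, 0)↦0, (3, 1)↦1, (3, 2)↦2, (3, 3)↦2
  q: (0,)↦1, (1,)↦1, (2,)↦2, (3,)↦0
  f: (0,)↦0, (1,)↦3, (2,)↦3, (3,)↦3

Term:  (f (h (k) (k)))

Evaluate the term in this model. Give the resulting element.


value = 3

  k = 1
  k = 1
  (h (k) (k)) = h(1, 1) = 1
  (f (h (k) (k))) = f(1,) = 3


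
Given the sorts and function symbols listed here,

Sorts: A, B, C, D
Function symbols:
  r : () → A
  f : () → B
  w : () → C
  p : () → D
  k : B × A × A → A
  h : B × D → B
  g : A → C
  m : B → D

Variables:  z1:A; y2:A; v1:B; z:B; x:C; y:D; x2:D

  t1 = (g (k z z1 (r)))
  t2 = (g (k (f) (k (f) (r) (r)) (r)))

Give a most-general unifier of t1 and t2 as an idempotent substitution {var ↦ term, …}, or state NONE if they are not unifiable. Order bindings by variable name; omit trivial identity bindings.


{z ↦ (f), z1 ↦ (k (f) (r) (r))}


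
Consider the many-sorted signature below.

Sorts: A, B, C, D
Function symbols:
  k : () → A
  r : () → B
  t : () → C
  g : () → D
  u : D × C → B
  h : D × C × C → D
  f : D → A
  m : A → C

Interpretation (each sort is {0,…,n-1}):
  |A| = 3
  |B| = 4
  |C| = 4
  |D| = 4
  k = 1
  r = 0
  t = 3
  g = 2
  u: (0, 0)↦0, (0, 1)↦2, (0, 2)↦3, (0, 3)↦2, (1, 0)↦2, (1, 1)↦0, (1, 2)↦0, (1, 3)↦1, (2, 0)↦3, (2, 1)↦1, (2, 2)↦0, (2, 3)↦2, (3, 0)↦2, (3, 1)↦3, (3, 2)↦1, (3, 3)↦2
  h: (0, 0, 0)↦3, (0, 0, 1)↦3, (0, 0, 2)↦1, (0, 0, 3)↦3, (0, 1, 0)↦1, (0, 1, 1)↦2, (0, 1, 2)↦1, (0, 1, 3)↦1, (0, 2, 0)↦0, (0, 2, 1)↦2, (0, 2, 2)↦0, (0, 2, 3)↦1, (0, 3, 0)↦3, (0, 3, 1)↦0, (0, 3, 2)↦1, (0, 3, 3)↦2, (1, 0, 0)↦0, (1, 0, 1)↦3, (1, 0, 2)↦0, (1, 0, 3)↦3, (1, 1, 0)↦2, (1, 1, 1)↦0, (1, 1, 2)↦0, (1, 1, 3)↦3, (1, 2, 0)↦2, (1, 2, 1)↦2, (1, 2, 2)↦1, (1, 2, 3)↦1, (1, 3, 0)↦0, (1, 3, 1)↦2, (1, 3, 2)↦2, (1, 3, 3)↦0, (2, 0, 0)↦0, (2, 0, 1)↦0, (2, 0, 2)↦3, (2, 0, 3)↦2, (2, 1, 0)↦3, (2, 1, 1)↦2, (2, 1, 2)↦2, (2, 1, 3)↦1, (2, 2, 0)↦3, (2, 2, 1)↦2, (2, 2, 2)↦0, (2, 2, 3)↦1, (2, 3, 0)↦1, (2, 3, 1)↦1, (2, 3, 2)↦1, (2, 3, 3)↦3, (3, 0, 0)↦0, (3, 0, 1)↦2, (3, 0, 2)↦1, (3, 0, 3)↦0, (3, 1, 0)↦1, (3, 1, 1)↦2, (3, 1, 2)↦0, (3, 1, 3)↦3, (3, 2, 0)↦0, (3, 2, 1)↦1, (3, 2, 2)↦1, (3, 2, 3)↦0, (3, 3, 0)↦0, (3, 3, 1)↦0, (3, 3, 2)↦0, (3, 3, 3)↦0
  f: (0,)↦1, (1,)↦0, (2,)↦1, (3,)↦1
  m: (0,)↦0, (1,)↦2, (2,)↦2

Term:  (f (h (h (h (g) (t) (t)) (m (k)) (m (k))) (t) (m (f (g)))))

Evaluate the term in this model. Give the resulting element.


  g = 2
  t = 3
  t = 3
  (h (g) (t) (t)) = h(2, 3, 3) = 3
  k = 1
  (m (k)) = m(1,) = 2
  k = 1
  (m (k)) = m(1,) = 2
  (h (h (g) (t) (t)) (m (k)) (m (k))) = h(3, 2, 2) = 1
  t = 3
  g = 2
  (f (g)) = f(2,) = 1
  (m (f (g))) = m(1,) = 2
  (h (h (h (g) (t) (t)) (m (k)) (m (k))) (t) (m (f (g)))) = h(1, 3, 2) = 2
  (f (h (h (h (g) (t) (t)) (m (k)) (m (k))) (t) (m (f (g))))) = f(2,) = 1

value = 1


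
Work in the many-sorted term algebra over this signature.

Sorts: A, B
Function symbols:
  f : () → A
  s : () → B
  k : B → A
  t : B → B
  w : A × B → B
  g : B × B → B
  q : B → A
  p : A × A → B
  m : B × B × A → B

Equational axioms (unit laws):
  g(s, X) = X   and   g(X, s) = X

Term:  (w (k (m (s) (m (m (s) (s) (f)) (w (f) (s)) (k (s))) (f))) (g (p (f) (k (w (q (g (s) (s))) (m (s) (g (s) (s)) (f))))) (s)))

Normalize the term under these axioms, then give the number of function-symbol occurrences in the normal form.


size = 25

1. (w (k (m (s) (m (m (s) (s) (f)) (w (f) (s)) (k (s))) (f))) (g (p (f) (k (w (q (g (s) (s))) (m (s) (g (s) (s)) (f))))) (s)))  →  (w (k (m (s) (m (m (s) (s) (f)) (w (f) (s)) (k (s))) (f))) (p (f) (k (w (q (g (s) (s))) (m (s) (g (s) (s)) (f))))))
2. (w (k (m (s) (m (m (s) (s) (f)) (w (f) (s)) (k (s))) (f))) (p (f) (k (w (q (g (s) (s))) (m (s) (g (s) (s)) (f))))))  →  (w (k (m (s) (m (m (s) (s) (f)) (w (f) (s)) (k (s))) (f))) (p (f) (k (w (q (s)) (m (s) (g (s) (s)) (f))))))
3. (w (k (m (s) (m (m (s) (s) (f)) (w (f) (s)) (k (s))) (f))) (p (f) (k (w (q (s)) (m (s) (g (s) (s)) (f))))))  →  (w (k (m (s) (m (m (s) (s) (f)) (w (f) (s)) (k (s))) (f))) (p (f) (k (w (q (s)) (m (s) (s) (f))))))
normal form: (w (k (m (s) (m (m (s) (s) (f)) (w (f) (s)) (k (s))) (f))) (p (f) (k (w (q (s)) (m (s) (s) (f))))))


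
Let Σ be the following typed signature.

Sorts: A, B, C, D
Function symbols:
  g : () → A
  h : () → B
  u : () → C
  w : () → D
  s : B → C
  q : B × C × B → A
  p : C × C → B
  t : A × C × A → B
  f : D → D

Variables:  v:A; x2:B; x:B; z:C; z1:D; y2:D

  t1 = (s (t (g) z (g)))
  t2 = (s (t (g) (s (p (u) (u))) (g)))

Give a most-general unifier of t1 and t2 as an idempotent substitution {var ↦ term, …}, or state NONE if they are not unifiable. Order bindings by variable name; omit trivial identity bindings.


{z ↦ (s (p (u) (u)))}


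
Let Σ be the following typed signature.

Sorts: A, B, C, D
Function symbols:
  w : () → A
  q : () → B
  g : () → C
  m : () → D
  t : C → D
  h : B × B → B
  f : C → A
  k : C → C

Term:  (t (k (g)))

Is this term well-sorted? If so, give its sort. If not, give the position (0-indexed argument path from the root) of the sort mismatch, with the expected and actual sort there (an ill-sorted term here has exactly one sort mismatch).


    (g) : C
  (k (g)) : C
(t (k (g))) : D

well-sorted; sort = D


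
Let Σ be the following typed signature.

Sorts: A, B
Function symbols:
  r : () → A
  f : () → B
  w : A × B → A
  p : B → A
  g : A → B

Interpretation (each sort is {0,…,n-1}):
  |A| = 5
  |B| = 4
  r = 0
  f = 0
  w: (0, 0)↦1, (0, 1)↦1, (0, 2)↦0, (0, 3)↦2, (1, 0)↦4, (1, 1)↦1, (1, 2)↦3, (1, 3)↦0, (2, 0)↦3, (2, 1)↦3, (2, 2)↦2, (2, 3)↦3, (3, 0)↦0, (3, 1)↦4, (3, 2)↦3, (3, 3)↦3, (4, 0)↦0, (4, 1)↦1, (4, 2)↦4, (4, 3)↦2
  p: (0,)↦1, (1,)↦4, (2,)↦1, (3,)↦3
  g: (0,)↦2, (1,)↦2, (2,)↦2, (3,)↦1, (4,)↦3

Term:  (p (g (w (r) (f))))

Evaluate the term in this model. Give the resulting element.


  r = 0
  f = 0
  (w (r) (f)) = w(0, 0) = 1
  (g (w (r) (f))) = g(1,) = 2
  (p (g (w (r) (f)))) = p(2,) = 1

value = 1


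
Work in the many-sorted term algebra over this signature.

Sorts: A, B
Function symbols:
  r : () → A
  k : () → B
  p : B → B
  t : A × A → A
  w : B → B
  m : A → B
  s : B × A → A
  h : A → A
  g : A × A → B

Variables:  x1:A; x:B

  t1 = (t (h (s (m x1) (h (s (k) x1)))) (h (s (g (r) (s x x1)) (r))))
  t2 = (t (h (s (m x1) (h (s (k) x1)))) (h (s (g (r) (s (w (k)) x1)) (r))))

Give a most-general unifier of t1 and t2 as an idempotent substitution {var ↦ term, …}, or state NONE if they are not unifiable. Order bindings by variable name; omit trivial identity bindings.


{x ↦ (w (k))}


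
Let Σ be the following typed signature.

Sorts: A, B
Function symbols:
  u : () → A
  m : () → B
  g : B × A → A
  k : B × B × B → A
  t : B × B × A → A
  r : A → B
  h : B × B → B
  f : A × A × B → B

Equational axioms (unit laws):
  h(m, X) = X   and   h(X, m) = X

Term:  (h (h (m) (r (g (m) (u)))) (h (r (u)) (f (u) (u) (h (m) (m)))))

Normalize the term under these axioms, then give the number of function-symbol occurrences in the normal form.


1. (h (h (m) (r (g (m) (u)))) (h (r (u)) (f (u) (u) (h (m) (m)))))  →  (h (r (g (m) (u))) (h (r (u)) (f (u) (u) (h (m) (m)))))
2. (h (r (g (m) (u))) (h (r (u)) (f (u) (u) (h (m) (m)))))  →  (h (r (g (m) (u))) (h (r (u)) (f (u) (u) (m))))
normal form: (h (r (g (m) (u))) (h (r (u)) (f (u) (u) (m))))

size = 12


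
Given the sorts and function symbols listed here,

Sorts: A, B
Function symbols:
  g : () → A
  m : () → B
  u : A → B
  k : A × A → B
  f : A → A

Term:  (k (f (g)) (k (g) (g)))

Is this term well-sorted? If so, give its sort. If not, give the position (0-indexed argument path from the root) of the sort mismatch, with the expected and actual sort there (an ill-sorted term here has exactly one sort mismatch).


ill-sorted at position [1]: expected A, got B

    (g) : A
  (f (g)) : A
    (g) : A
    (g) : A
  (k (g) (g)) : B
(k (f (g)) (k (g) (g))) : ✗ arg 1 at [1] has sort B, expected A


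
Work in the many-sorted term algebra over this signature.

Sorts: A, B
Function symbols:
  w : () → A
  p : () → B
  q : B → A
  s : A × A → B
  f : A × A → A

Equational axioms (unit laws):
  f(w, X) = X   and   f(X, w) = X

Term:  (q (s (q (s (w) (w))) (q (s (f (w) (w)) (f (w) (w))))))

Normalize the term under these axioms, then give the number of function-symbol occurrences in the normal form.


1. (q (s (q (s (w) (w))) (q (s (f (w) (w)) (f (w) (w))))))  →  (q (s (q (s (w) (w))) (q (s (w) (f (w) (w))))))
2. (q (s (q (s (w) (w))) (q (s (w) (f (w) (w))))))  →  (q (s (q (s (w) (w))) (q (s (w) (w)))))
normal form: (q (s (q (s (w) (w))) (q (s (w) (w)))))

size = 10


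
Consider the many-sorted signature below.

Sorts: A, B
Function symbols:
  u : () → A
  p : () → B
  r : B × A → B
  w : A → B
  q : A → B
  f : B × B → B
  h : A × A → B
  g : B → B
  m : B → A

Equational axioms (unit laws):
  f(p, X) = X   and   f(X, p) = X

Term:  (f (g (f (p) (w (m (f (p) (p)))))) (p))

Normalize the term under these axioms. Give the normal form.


normal form = (g (w (m (p))))

1. (f (g (f (p) (w (m (f (p) (p)))))) (p))  →  (g (f (p) (w (m (f (p) (p))))))
2. (g (f (p) (w (m (f (p) (p))))))  →  (g (w (m (f (p) (p)))))
3. (g (w (m (f (p) (p)))))  →  (g (w (m (p))))


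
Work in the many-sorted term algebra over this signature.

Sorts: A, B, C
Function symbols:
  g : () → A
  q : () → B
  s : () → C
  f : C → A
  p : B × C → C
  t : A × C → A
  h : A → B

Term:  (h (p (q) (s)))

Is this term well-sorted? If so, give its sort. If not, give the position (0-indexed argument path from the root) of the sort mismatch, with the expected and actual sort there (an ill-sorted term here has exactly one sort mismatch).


ill-sorted at position [0]: expected A, got C

    (q) : B
    (s) : C
  (p (q) (s)) : C
(h (p (q) (s))) : ✗ arg 0 at [0] has sort C, expected A


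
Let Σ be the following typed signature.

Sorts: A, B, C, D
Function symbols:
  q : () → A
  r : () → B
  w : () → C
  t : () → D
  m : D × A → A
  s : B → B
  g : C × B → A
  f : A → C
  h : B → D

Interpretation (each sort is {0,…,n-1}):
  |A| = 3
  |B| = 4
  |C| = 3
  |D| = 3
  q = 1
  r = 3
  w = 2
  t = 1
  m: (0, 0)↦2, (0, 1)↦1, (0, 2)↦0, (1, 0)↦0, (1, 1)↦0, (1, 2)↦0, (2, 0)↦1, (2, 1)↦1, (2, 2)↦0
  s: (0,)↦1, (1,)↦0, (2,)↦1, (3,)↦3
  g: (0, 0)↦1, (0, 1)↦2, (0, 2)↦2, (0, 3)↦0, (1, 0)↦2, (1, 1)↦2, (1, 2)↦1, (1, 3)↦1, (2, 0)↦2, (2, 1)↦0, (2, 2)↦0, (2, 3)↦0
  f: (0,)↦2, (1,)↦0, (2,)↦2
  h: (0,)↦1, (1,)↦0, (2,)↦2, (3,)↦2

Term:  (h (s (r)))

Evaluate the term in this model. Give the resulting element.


value = 2

  r = 3
  (s (r)) = s(3,) = 3
  (h (s (r))) = h(3,) = 2


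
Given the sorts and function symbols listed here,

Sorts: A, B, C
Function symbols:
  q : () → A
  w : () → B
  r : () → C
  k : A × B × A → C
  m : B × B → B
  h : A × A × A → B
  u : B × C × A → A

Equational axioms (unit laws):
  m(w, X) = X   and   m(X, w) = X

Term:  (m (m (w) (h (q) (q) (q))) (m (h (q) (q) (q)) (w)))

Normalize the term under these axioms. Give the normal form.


normal form = (m (h (q) (q) (q)) (h (q) (q) (q)))

1. (m (m (w) (h (q) (q) (q))) (m (h (q) (q) (q)) (w)))  →  (m (h (q) (q) (q)) (m (h (q) (q) (q)) (w)))
2. (m (h (q) (q) (q)) (m (h (q) (q) (q)) (w)))  →  (m (h (q) (q) (q)) (h (q) (q) (q)))


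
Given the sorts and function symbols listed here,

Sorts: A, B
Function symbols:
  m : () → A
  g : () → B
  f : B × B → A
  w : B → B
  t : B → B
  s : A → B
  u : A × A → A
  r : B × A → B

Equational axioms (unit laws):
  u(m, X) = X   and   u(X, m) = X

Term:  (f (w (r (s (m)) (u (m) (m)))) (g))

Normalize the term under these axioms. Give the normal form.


normal form = (f (w (r (s (m)) (m))) (g))

1. (f (w (r (s (m)) (u (m) (m)))) (g))  →  (f (w (r (s (m)) (m))) (g))


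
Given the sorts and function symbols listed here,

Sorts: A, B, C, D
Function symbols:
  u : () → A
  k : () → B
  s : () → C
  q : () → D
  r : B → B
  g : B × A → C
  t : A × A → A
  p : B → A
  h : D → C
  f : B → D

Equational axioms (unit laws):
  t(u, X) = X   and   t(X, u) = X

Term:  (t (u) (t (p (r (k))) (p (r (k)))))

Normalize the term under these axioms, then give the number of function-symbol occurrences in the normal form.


size = 7

1. (t (u) (t (p (r (k))) (p (r (k)))))  →  (t (p (r (k))) (p (r (k))))
normal form: (t (p (r (k))) (p (r (k))))


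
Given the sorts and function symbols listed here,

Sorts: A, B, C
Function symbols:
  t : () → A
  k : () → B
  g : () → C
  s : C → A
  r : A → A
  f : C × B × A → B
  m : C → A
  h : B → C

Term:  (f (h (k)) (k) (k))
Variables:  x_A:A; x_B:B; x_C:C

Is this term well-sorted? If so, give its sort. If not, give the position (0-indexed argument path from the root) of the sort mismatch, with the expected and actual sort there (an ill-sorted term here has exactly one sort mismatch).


    (k) : B
  (h (k)) : C
  (k) : B
  (k) : B
(f (h (k)) (k) (k)) : ✗ arg 2 at [2] has sort B, expected A

ill-sorted at position [2]: expected A, got B


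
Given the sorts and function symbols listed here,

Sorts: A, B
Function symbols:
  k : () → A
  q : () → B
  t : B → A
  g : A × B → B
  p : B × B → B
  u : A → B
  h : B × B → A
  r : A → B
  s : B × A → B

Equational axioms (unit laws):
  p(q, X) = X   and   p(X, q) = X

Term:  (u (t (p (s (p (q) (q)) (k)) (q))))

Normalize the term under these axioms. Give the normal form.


1. (u (t (p (s (p (q) (q)) (k)) (q))))  →  (u (t (s (p (q) (q)) (k))))
2. (u (t (s (p (q) (q)) (k))))  →  (u (t (s (q) (k))))

normal form = (u (t (s (q) (k))))


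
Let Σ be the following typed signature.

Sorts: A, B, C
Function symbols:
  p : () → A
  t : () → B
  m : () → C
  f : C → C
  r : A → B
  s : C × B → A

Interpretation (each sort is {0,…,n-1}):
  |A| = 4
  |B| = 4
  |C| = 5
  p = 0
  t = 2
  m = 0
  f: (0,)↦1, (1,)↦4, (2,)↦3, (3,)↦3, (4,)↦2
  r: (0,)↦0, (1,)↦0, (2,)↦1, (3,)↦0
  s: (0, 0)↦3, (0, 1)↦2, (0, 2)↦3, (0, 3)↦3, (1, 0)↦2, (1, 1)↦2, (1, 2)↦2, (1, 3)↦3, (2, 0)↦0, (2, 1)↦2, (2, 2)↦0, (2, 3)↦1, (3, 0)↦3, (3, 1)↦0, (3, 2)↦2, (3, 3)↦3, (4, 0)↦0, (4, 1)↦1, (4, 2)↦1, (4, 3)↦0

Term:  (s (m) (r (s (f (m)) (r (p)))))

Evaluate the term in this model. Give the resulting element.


  m = 0
  m = 0
  (f (m)) = f(0,) = 1
  p = 0
  (r (p)) = r(0,) = 0
  (s (f (m)) (r (p))) = s(1, 0) = 2
  (r (s (f (m)) (r (p)))) = r(2,) = 1
  (s (m) (r (s (f (m)) (r (p))))) = s(0, 1) = 2

value = 2


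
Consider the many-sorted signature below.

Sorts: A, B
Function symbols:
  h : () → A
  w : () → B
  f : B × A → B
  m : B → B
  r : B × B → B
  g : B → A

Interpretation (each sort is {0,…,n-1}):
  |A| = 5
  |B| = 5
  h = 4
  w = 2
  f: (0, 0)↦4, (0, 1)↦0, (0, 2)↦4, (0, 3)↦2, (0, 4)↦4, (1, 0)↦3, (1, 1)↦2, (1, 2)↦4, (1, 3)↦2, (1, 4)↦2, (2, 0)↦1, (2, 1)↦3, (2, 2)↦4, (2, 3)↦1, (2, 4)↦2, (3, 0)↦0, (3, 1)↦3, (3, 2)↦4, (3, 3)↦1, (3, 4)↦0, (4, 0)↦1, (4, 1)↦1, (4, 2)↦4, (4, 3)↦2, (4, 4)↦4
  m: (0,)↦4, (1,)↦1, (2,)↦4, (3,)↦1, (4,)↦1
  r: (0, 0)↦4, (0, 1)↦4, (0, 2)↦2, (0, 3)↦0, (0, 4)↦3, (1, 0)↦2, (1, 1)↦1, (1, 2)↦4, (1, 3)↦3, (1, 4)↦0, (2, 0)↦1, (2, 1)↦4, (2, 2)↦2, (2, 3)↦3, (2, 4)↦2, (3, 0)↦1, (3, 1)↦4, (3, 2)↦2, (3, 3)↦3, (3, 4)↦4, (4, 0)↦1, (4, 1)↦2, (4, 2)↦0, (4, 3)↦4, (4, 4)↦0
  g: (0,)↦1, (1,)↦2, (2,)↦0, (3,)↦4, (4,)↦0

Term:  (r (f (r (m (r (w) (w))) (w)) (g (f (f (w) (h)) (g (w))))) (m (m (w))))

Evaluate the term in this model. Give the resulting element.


  w = 2
  w = 2
  (r (w) (w)) = r(2, 2) = 2
  (m (r (w) (w))) = m(2,) = 4
  w = 2
  (r (m (r (w) (w))) (w)) = r(4, 2) = 0
  w = 2
  h = 4
  (f (w) (h)) = f(2, 4) = 2
  w = 2
  (g (w)) = g(2,) = 0
  (f (f (w) (h)) (g (w))) = f(2, 0) = 1
  (g (f (f (w) (h)) (g (w)))) = g(1,) = 2
  (f (r (m (r (w) (w))) (w)) (g (f (f (w) (h)) (g (w))))) = f(0, 2) = 4
  w = 2
  (m (w)) = m(2,) = 4
  (m (m (w))) = m(4,) = 1
  (r (f (r (m (r (w) (w))) (w)) (g (f (f (w) (h)) (g (w))))) (m (m (w)))) = r(4, 1) = 2

value = 2


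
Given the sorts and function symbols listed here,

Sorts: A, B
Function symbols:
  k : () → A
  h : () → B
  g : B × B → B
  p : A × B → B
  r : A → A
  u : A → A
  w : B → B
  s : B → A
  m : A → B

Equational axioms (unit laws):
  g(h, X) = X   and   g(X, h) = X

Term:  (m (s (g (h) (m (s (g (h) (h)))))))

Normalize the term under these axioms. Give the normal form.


normal form = (m (s (m (s (h)))))

1. (m (s (g (h) (m (s (g (h) (h)))))))  →  (m (s (m (s (g (h) (h))))))
2. (m (s (m (s (g (h) (h))))))  →  (m (s (m (s (h)))))


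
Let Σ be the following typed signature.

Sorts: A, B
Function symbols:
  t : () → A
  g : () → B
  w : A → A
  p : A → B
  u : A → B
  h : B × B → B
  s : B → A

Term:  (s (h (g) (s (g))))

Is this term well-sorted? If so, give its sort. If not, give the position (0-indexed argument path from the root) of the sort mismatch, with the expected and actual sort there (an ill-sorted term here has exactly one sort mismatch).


ill-sorted at position [0, 1]: expected B, got A

    (g) : B
      (g) : B
    (s (g)) : A
  (h (g) (s (g))) : ✗ arg 1 at [0, 1] has sort A, expected B


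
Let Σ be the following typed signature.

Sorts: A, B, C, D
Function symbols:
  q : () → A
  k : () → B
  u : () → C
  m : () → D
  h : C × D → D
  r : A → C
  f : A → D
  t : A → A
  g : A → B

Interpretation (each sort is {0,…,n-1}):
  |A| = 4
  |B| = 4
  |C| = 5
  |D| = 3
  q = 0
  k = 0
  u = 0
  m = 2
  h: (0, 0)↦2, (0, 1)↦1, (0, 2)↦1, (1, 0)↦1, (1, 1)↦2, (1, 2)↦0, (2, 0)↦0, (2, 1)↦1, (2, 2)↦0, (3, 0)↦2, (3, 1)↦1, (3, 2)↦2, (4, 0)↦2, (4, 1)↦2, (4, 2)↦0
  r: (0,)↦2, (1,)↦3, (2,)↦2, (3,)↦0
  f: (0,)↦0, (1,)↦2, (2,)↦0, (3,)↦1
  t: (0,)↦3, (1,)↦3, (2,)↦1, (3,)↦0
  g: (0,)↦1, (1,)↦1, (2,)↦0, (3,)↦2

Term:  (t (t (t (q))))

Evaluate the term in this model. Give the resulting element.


  q = 0
  (t (q)) = t(0,) = 3
  (t (t (q))) = t(3,) = 0
  (t (t (t (q)))) = t(0,) = 3

value = 3


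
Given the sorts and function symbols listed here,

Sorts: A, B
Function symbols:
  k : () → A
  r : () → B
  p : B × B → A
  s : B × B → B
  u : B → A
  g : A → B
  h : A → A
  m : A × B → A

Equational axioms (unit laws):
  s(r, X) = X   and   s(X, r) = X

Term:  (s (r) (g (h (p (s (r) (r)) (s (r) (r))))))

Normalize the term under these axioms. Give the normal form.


normal form = (g (h (p (r) (r))))

1. (s (r) (g (h (p (s (r) (r)) (s (r) (r))))))  →  (g (h (p (s (r) (r)) (s (r) (r)))))
2. (g (h (p (s (r) (r)) (s (r) (r)))))  →  (g (h (p (r) (s (r) (r)))))
3. (g (h (p (r) (s (r) (r)))))  →  (g (h (p (r) (r))))


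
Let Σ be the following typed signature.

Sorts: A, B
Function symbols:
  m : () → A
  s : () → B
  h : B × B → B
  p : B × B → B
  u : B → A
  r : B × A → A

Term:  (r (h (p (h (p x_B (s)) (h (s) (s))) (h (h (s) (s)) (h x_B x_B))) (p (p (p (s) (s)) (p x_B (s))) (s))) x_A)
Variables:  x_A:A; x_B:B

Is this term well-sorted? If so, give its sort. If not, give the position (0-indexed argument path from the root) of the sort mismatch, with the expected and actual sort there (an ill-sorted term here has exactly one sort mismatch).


well-sorted; sort = A

          x_B : B
          (s) : B
        (p x_B (s)) : B
          (s) : B
          (s) : B
        (h (s) (s)) : B
      (h (p x_B (s)) (h (s) (s))) : B
          (s) : B
          (s) : B
        (h (s) (s)) : B
          x_B : B
          x_B : B
        (h x_B x_B) : B
      (h (h (s) (s)) (h x_B x_B)) : B
    (p (h (p x_B (s)) (h (s) (s))) (h (h (s) (s)) (h x_B x_B))) : B
          (s) : B
          (s) : B
        (p (s) (s)) : B
          x_B : B
          (s) : B
        (p x_B (s)) : B
      (p (p (s) (s)) (p x_B (s))) : B
      (s) : B
    (p (p (p (s) (s)) (p x_B (s))) (s)) : B
  (h (p (h (p x_B (s)) (h (s) (s))) (h (h (s) (s)) (h x_B x_B))) (p (p (p (s) (s)) (p x_B (s))) (s))) : B
  x_A : A
(r (h (p (h (p x_B (s)) (h (s) (s))) (h (h (s) (s)) (h x_B x_B))) (p (p (p (s) (s)) (p x_B (s))) (s))) x_A) : A


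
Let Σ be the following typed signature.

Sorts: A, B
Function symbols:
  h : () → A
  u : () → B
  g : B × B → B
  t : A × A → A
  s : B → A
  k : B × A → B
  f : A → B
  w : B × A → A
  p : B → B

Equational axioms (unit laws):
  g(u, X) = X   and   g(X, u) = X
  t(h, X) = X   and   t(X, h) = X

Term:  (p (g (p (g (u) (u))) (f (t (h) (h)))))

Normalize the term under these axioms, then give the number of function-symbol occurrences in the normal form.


1. (p (g (p (g (u) (u))) (f (t (h) (h)))))  →  (p (g (p (u)) (f (t (h) (h)))))
2. (p (g (p (u)) (f (t (h) (h)))))  →  (p (g (p (u)) (f (h))))
normal form: (p (g (p (u)) (f (h))))

size = 6


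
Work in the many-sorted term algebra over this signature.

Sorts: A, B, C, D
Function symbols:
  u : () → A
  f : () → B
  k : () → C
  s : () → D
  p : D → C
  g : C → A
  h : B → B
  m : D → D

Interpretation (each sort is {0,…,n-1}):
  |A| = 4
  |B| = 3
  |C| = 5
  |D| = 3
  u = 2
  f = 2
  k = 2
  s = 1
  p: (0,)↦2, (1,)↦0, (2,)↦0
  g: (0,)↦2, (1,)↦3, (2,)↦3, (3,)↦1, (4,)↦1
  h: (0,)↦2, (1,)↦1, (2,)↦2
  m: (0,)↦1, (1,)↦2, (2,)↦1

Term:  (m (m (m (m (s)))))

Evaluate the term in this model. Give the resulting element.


  s = 1
  (m (s)) = m(1,) = 2
  (m (m (s))) = m(2,) = 1
  (m (m (m (s)))) = m(1,) = 2
  (m (m (m (m (s))))) = m(2,) = 1

value = 1


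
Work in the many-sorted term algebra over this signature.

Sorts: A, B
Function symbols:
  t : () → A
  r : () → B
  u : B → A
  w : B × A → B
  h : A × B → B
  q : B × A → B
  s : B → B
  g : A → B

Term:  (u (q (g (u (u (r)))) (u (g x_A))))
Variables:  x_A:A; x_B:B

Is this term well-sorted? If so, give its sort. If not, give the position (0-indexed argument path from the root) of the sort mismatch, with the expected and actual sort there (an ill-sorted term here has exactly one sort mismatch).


ill-sorted at position [0, 0, 0, 0]: expected B, got A

          (r) : B
        (u (r)) : A
      (u (u (r))) : ✗ arg 0 at [0, 0, 0, 0] has sort A, expected B
        x_A : A
      (g x_A) : B
    (u (g x_A)) : A


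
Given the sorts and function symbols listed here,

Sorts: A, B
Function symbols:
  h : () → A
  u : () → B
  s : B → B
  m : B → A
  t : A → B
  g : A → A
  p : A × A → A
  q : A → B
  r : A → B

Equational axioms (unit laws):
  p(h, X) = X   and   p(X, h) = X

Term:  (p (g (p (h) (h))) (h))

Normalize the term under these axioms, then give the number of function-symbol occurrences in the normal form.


size = 2

1. (p (g (p (h) (h))) (h))  →  (g (p (h) (h)))
2. (g (p (h) (h)))  →  (g (h))
normal form: (g (h))


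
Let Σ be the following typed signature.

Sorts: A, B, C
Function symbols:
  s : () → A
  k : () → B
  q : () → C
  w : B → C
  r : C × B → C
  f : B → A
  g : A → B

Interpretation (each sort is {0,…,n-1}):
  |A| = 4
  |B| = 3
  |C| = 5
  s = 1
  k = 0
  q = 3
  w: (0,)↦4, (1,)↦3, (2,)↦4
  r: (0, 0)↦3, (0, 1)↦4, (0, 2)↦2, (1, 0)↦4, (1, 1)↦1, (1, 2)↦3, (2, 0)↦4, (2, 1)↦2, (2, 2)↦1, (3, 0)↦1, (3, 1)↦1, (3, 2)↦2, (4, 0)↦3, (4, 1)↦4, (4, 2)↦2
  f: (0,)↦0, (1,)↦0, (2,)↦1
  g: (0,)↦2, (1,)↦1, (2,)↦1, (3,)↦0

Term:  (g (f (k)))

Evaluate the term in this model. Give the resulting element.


  k = 0
  (f (k)) = f(0,) = 0
  (g (f (k))) = g(0,) = 2

value = 2


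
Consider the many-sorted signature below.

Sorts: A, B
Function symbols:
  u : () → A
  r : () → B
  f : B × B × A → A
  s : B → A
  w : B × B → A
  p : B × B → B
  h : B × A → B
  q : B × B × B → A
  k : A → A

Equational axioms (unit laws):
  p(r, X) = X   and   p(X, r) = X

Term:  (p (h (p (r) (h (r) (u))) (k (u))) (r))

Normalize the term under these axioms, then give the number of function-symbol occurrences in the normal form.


size = 6

1. (p (h (p (r) (h (r) (u))) (k (u))) (r))  →  (h (p (r) (h (r) (u))) (k (u)))
2. (h (p (r) (h (r) (u))) (k (u)))  →  (h (h (r) (u)) (k (u)))
normal form: (h (h (r) (u)) (k (u)))


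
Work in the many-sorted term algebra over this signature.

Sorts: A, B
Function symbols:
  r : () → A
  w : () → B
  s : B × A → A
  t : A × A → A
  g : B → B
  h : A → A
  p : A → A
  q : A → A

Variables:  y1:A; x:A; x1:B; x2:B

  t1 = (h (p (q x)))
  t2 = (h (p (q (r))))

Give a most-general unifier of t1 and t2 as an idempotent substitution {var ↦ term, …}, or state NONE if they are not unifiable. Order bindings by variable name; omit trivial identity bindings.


{x ↦ (r)}


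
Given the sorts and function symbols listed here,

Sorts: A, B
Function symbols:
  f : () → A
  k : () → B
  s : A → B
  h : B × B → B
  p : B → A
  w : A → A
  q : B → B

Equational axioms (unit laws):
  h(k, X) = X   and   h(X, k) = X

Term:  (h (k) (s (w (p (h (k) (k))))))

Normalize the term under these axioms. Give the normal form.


1. (h (k) (s (w (p (h (k) (k))))))  →  (s (w (p (h (k) (k)))))
2. (s (w (p (h (k) (k)))))  →  (s (w (p (k))))

normal form = (s (w (p (k))))


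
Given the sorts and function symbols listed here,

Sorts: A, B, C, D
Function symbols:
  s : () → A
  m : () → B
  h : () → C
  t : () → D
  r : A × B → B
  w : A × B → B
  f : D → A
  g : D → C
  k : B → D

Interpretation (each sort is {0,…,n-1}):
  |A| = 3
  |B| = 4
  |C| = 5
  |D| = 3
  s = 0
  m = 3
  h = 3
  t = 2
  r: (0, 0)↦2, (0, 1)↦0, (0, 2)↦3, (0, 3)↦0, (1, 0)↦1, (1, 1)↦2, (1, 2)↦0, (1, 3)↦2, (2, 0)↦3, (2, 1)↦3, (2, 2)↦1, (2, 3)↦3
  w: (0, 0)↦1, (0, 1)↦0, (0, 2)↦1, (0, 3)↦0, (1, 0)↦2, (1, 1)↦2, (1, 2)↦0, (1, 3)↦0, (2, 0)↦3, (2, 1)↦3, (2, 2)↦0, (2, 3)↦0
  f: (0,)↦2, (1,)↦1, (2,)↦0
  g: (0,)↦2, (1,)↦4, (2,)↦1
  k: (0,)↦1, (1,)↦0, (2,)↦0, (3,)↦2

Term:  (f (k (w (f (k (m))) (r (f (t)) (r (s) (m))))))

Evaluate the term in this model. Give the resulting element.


  m = 3
  (k (m)) = k(3,) = 2
  (f (k (m))) = f(2,) = 0
  t = 2
  (f (t)) = f(2,) = 0
  s = 0
  m = 3
  (r (s) (m)) = r(0, 3) = 0
  (r (f (t)) (r (s) (m))) = r(0, 0) = 2
  (w (f (k (m))) (r (f (t)) (r (s) (m)))) = w(0, 2) = 1
  (k (w (f (k (m))) (r (f (t)) (r (s) (m))))) = k(1,) = 0
  (f (k (w (f (k (m))) (r (f (t)) (r (s) (m)))))) = f(0,) = 2

value = 2


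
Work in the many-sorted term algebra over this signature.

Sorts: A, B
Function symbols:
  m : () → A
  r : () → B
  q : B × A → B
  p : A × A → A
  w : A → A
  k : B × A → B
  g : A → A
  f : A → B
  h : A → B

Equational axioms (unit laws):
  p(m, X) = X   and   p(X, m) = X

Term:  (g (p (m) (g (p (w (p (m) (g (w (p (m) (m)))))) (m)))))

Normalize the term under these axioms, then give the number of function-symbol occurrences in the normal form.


1. (g (p (m) (g (p (w (p (m) (g (w (p (m) (m)))))) (m)))))  →  (g (g (p (w (p (m) (g (w (p (m) (m)))))) (m))))
2. (g (g (p (w (p (m) (g (w (p (m) (m)))))) (m))))  →  (g (g (w (p (m) (g (w (p (m) (m))))))))
3. (g (g (w (p (m) (g (w (p (m) (m))))))))  →  (g (g (w (g (w (p (m) (m)))))))
4. (g (g (w (g (w (p (m) (m)))))))  →  (g (g (w (g (w (m))))))
normal form: (g (g (w (g (w (m))))))

size = 6


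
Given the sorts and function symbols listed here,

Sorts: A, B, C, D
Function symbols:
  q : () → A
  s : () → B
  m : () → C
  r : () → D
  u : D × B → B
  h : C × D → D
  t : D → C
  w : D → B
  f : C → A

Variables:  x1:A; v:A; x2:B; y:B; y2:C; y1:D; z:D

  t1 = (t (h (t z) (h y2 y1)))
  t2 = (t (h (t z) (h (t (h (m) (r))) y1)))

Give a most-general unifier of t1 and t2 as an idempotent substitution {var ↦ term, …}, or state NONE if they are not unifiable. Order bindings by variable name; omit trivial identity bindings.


{y2 ↦ (t (h (m) (r)))}


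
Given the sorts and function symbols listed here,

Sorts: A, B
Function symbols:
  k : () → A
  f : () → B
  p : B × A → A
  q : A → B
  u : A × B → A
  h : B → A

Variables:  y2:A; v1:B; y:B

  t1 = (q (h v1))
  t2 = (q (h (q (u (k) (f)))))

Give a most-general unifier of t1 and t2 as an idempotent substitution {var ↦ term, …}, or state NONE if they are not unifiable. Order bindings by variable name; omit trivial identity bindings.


{v1 ↦ (q (u (k) (f)))}


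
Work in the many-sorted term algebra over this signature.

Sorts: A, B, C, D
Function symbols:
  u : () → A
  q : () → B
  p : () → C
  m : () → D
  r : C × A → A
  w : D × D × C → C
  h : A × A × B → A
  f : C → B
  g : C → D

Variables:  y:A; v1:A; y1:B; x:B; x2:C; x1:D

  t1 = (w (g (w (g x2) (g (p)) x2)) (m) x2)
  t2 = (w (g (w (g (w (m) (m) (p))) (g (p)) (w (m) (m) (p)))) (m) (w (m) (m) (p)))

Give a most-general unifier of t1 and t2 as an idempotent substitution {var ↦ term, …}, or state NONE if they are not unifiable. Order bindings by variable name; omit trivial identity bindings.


{x2 ↦ (w (m) (m) (p))}


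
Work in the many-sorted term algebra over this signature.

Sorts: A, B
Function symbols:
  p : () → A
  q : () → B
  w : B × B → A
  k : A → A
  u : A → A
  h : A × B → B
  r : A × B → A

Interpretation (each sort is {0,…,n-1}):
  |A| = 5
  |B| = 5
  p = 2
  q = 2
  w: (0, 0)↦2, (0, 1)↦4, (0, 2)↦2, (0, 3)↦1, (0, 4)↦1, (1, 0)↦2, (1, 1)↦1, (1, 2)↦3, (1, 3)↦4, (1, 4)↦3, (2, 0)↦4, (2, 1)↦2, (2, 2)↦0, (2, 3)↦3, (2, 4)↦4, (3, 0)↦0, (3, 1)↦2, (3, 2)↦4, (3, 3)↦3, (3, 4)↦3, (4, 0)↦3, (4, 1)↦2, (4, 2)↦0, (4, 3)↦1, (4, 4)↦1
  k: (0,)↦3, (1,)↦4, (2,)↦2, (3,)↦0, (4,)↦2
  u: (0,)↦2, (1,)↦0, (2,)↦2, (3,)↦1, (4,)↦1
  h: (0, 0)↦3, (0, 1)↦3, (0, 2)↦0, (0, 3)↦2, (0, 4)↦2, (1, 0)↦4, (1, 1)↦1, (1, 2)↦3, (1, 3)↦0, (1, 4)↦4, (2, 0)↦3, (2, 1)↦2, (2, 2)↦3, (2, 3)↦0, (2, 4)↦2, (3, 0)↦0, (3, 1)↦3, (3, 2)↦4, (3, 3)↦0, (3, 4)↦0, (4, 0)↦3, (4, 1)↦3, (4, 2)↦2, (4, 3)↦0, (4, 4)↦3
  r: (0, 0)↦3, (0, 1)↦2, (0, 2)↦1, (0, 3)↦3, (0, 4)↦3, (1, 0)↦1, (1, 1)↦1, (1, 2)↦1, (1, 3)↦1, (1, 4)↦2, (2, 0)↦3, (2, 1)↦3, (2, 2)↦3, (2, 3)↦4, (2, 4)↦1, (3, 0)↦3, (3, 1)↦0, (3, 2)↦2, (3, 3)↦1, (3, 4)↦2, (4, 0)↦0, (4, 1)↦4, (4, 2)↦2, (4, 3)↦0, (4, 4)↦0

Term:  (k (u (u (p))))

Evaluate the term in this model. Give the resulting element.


  p = 2
  (u (p)) = u(2,) = 2
  (u (u (p))) = u(2,) = 2
  (k (u (u (p)))) = k(2,) = 2

value = 2


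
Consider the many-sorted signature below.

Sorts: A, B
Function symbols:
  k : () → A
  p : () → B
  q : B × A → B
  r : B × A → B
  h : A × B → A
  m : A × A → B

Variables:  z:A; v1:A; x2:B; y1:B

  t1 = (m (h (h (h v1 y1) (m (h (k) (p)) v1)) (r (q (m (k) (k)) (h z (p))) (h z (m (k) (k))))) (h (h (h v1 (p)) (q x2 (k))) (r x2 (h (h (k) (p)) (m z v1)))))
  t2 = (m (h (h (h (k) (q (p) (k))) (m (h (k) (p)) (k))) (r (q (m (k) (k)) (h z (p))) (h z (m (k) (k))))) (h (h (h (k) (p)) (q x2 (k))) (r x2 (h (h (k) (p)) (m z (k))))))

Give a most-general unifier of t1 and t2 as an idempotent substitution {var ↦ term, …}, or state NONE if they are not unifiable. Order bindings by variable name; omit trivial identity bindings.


{v1 ↦ (k), y1 ↦ (q (p) (k))}


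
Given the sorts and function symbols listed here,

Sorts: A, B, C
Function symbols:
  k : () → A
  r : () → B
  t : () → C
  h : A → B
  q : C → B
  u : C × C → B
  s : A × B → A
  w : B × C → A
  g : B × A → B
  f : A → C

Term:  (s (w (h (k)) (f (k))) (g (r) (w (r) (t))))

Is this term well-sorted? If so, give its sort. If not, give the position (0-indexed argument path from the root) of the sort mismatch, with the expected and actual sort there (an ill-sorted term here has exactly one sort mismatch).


      (k) : A
    (h (k)) : B
      (k) : A
    (f (k)) : C
  (w (h (k)) (f (k))) : A
    (r) : B
      (r) : B
      (t) : C
    (w (r) (t)) : A
  (g (r) (w (r) (t))) : B
(s (w (h (k)) (f (k))) (g (r) (w (r) (t)))) : A

well-sorted; sort = A


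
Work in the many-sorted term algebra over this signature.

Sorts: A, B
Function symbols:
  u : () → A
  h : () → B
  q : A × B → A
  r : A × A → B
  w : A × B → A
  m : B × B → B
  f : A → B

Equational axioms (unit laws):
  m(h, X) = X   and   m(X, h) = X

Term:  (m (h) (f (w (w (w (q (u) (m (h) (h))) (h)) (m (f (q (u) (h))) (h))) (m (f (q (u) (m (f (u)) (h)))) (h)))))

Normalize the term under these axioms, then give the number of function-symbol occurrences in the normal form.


1. (m (h) (f (w (w (w (q (u) (m (h) (h))) (h)) (m (f (q (u) (h))) (h))) (m (f (q (u) (m (f (u)) (h)))) (h)))))  →  (f (w (w (w (q (u) (m (h) (h))) (h)) (m (f (q (u) (h))) (h))) (m (f (q (u) (m (f (u)) (h)))) (h))))
2. (f (w (w (w (q (u) (m (h) (h))) (h)) (m (f (q (u) (h))) (h))) (m (f (q (u) (m (f (u)) (h)))) (h))))  →  (f (w (w (w (q (u) (h)) (h)) (m (f (q (u) (h))) (h))) (m (f (q (u) (m (f (u)) (h)))) (h))))
3. (f (w (w (w (q (u) (h)) (h)) (m (f (q (u) (h))) (h))) (m (f (q (u) (m (f (u)) (h)))) (h))))  →  (f (w (w (w (q (u) (h)) (h)) (f (q (u) (h)))) (m (f (q (u) (m (f (u)) (h)))) (h))))
4. (f (w (w (w (q (u) (h)) (h)) (f (q (u) (h)))) (m (f (q (u) (m (f (u)) (h)))) (h))))  →  (f (w (w (w (q (u) (h)) (h)) (f (q (u) (h)))) (f (q (u) (m (f (u)) (h))))))
5. (f (w (w (w (q (u) (h)) (h)) (f (q (u) (h)))) (f (q (u) (m (f (u)) (h))))))  →  (f (w (w (w (q (u) (h)) (h)) (f (q (u) (h)))) (f (q (u) (f (u))))))
normal form: (f (w (w (w (q (u) (h)) (h)) (f (q (u) (h)))) (f (q (u) (f (u))))))

size = 17


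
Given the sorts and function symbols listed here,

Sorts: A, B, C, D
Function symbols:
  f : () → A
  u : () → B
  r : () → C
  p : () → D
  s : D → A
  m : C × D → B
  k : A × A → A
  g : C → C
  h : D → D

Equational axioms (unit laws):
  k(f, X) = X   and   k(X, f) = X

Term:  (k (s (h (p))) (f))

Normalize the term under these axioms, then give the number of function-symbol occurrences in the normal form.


size = 3

1. (k (s (h (p))) (f))  →  (s (h (p)))
normal form: (s (h (p)))


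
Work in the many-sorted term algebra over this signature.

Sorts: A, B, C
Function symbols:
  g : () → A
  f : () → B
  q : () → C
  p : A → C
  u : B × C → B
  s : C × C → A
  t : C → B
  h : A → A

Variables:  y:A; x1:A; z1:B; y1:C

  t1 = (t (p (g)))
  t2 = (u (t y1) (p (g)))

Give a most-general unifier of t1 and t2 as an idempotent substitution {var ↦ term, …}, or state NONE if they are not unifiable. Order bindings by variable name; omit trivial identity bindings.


head clash or occurs-check failure — not unifiable

NONE (not unifiable)


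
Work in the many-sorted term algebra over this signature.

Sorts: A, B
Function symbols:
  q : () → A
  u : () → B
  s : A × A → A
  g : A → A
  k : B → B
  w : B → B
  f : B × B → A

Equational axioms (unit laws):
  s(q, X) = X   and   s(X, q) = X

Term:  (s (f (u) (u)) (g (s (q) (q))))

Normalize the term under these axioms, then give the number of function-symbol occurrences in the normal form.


size = 6

1. (s (f (u) (u)) (g (s (q) (q))))  →  (s (f (u) (u)) (g (q)))
normal form: (s (f (u) (u)) (g (q)))


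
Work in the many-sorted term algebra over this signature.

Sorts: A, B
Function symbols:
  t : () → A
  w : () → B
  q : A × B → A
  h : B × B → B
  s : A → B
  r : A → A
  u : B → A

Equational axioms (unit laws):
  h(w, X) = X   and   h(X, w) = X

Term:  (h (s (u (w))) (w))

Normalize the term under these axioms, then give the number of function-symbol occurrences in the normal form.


1. (h (s (u (w))) (w))  →  (s (u (w)))
normal form: (s (u (w)))

size = 3


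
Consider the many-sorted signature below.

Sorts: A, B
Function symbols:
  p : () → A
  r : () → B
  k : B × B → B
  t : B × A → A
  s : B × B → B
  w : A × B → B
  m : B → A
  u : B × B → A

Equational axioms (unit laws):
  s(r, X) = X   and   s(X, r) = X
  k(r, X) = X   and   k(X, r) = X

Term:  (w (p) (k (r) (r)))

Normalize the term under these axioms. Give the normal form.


1. (w (p) (k (r) (r)))  →  (w (p) (r))

normal form = (w (p) (r))


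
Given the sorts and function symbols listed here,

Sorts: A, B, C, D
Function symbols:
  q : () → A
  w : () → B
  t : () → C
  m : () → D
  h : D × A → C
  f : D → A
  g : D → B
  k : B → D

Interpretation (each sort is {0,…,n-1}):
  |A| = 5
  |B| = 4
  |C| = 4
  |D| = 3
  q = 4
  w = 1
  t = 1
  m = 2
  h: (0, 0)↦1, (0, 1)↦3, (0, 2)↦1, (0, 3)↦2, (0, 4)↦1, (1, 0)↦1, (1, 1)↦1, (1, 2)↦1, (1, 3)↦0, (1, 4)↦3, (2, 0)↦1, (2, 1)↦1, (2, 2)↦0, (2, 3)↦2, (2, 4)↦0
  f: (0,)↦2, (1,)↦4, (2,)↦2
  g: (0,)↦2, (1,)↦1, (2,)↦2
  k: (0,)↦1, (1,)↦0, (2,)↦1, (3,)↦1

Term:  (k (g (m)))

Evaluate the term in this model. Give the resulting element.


value = 1

  m = 2
  (g (m)) = g(2,) = 2
  (k (g (m))) = k(2,) = 1
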